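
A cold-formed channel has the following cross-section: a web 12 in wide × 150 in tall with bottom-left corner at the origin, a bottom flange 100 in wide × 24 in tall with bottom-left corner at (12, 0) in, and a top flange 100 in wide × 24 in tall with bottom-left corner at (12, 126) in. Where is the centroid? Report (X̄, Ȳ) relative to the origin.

web: A = 12 × 150 = 1800.00, centroid at (6.00, 75.00).
bottom flange: A = 100 × 24 = 2400.00, centroid at (62.00, 12.00).
top flange: A = 100 × 24 = 2400.00, centroid at (62.00, 138.00).
ΣA = 6600.00 in²
ΣAX̄ = (1800.00)(6.00) + (2400.00)(62.00) + (2400.00)(62.00) = 308400.00 in³
ΣAȲ = (1800.00)(75.00) + (2400.00)(12.00) + (2400.00)(138.00) = 495000.00 in³
X̄ = 308400.00 / 6600.00 = 46.73 in
Ȳ = 495000.00 / 6600.00 = 75.00 in

X̄ = 46.73 in, Ȳ = 75.00 in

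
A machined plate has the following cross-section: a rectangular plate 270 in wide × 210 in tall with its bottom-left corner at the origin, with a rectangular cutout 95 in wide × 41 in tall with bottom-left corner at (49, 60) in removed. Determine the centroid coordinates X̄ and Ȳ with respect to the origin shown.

plate: A = 270 × 210 = 56700.00, centroid at (135.00, 105.00).
hole: A = −(95 × 41) = -3895.00, centroid at (96.50, 80.50).
ΣA = 52805.00 in²
ΣAX̄ = (56700.00)(135.00) + (-3895.00)(96.50) = 7278632.50 in³
ΣAȲ = (56700.00)(105.00) + (-3895.00)(80.50) = 5639952.50 in³
X̄ = 7278632.50 / 52805.00 = 137.84 in
Ȳ = 5639952.50 / 52805.00 = 106.81 in

X̄ = 137.84 in, Ȳ = 106.81 in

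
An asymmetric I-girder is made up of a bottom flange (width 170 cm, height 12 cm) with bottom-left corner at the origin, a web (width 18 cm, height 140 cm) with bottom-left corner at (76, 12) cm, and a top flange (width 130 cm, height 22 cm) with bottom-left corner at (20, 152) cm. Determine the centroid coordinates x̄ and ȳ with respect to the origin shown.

Part | A | x̄ᵢ | ȳᵢ | A·x̄ᵢ | A·ȳᵢ
bottom flange | 2040.00 | 85.00 | 6.00 | 173400.00 | 12240.00
web | 2520.00 | 85.00 | 82.00 | 214200.00 | 206640.00
top flange | 2860.00 | 85.00 | 163.00 | 243100.00 | 466180.00
Σ | 7420.00 |  |  | 630700.00 | 685060.00
x̄ = 630700.00 / 7420.00 = 85.00 cm
ȳ = 685060.00 / 7420.00 = 92.33 cm

x̄ = 85.00 cm, ȳ = 92.33 cm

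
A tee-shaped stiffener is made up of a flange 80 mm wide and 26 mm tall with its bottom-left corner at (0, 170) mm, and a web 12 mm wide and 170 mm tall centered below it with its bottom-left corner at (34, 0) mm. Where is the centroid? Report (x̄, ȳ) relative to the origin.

Part | A | x̄ᵢ | ȳᵢ | A·x̄ᵢ | A·ȳᵢ
web | 2040.00 | 40.00 | 85.00 | 81600.00 | 173400.00
flange | 2080.00 | 40.00 | 183.00 | 83200.00 | 380640.00
Σ | 4120.00 |  |  | 164800.00 | 554040.00
x̄ = 164800.00 / 4120.00 = 40.00 mm
ȳ = 554040.00 / 4120.00 = 134.48 mm

x̄ = 40.00 mm, ȳ = 134.48 mm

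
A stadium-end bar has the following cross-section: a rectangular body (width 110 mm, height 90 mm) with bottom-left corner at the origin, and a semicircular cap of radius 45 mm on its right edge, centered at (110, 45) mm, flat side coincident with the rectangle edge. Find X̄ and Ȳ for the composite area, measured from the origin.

X̄ = 73.02 mm, Ȳ = 45.00 mm

rectangular body: A = 110 × 90 = 9900.00, centroid at (55.00, 45.00).
semicircular end: A = ½π·45² = 3180.86, centroid at (129.10, 45.00).
ΣA = 13080.86 mm²
ΣAX̄ = (9900.00)(55.00) + (3180.86)(129.10) = 955144.88 mm³
ΣAȲ = (9900.00)(45.00) + (3180.86)(45.00) = 588638.82 mm³
X̄ = 955144.88 / 13080.86 = 73.02 mm
Ȳ = 588638.82 / 13080.86 = 45.00 mm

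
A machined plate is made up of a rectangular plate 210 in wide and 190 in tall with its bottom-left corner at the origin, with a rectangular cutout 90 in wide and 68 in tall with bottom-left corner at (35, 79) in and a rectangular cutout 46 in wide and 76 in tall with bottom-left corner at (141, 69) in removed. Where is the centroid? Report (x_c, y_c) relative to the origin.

x_c = 103.24 in, y_c = 89.98 in

Part | A | x̄ᵢ | ȳᵢ | A·x̄ᵢ | A·ȳᵢ
plate | 39900.00 | 105.00 | 95.00 | 4189500.00 | 3790500.00
hole 1 | -6120.00 | 80.00 | 113.00 | -489600.00 | -691560.00
hole 2 | -3496.00 | 164.00 | 107.00 | -573344.00 | -374072.00
Σ | 30284.00 |  |  | 3126556.00 | 2724868.00
x_c = 3126556.00 / 30284.00 = 103.24 in
y_c = 2724868.00 / 30284.00 = 89.98 in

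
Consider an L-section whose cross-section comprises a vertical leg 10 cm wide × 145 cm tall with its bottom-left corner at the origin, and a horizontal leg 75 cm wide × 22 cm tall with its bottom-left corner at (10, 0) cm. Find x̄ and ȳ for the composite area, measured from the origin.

x̄ = 27.62 cm, ȳ = 39.77 cm

vertical leg: A = 10 × 145 = 1450.00, centroid at (5.00, 72.50).
horizontal leg: A = 75 × 22 = 1650.00, centroid at (47.50, 11.00).
ΣA = 3100.00 cm², ΣAx̄ = 85625.00 cm³, ΣAȳ = 123275.00 cm³.
x̄ = 85625.00/3100.00 = 27.62 cm; ȳ = 123275.00/3100.00 = 39.77 cm.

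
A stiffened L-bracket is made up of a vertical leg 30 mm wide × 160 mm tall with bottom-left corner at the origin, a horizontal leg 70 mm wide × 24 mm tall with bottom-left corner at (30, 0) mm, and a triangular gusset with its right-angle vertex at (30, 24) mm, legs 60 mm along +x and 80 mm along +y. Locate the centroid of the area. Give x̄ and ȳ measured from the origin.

vertical leg: A = 30 × 160 = 4800.00, centroid at (15.00, 80.00).
horizontal leg: A = 70 × 24 = 1680.00, centroid at (65.00, 12.00).
gusset: A = ½·60·80 = 2400.00, centroid at (50.00, 50.67).
ΣA = 8880.00 mm²
ΣAx̄ = (4800.00)(15.00) + (1680.00)(65.00) + (2400.00)(50.00) = 301200.00 mm³
ΣAȳ = (4800.00)(80.00) + (1680.00)(12.00) + (2400.00)(50.67) = 525760.00 mm³
x̄ = 301200.00 / 8880.00 = 33.92 mm
ȳ = 525760.00 / 8880.00 = 59.21 mm

x̄ = 33.92 mm, ȳ = 59.21 mm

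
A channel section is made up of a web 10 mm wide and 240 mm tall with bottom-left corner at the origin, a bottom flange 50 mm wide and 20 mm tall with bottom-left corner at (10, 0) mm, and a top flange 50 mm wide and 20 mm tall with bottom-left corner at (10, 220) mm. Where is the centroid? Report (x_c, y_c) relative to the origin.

web: A = 10 × 240 = 2400.00, centroid at (5.00, 120.00).
bottom flange: A = 50 × 20 = 1000.00, centroid at (35.00, 10.00).
top flange: A = 50 × 20 = 1000.00, centroid at (35.00, 230.00).
ΣA = 4400.00 mm²
ΣAx_c = (2400.00)(5.00) + (1000.00)(35.00) + (1000.00)(35.00) = 82000.00 mm³
ΣAy_c = (2400.00)(120.00) + (1000.00)(10.00) + (1000.00)(230.00) = 528000.00 mm³
x_c = 82000.00 / 4400.00 = 18.64 mm
y_c = 528000.00 / 4400.00 = 120.00 mm

x_c = 18.64 mm, y_c = 120.00 mm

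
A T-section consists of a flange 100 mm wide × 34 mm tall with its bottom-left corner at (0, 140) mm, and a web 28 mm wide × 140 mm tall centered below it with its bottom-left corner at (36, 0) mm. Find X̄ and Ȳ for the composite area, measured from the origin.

web: A = 28 × 140 = 3920.00, centroid at (50.00, 70.00).
flange: A = 100 × 34 = 3400.00, centroid at (50.00, 157.00).
ΣA = 7320.00 mm²
ΣAX̄ = (3920.00)(50.00) + (3400.00)(50.00) = 366000.00 mm³
ΣAȲ = (3920.00)(70.00) + (3400.00)(157.00) = 808200.00 mm³
X̄ = 366000.00 / 7320.00 = 50.00 mm
Ȳ = 808200.00 / 7320.00 = 110.41 mm

X̄ = 50.00 mm, Ȳ = 110.41 mm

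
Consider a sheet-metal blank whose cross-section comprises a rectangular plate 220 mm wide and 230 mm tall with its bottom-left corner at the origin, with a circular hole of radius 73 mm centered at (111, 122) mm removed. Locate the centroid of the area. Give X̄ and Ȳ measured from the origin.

X̄ = 109.51 mm, Ȳ = 111.54 mm

plate: A = 220 × 230 = 50600.00, centroid at (110.00, 115.00).
hole: A = −π·73² = -16741.55, centroid at (111.00, 122.00).
ΣA = 33858.45 mm², ΣAX̄ = 3707688.26 mm³, ΣAȲ = 3776531.24 mm³.
X̄ = 3707688.26/33858.45 = 109.51 mm; Ȳ = 3776531.24/33858.45 = 111.54 mm.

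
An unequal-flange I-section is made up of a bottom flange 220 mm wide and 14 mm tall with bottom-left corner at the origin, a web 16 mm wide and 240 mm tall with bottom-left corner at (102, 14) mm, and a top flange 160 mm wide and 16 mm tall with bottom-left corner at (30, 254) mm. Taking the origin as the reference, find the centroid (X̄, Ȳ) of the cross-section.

bottom flange: A = 220 × 14 = 3080.00, centroid at (110.00, 7.00).
web: A = 16 × 240 = 3840.00, centroid at (110.00, 134.00).
top flange: A = 160 × 16 = 2560.00, centroid at (110.00, 262.00).
ΣA = 9480.00 mm²
ΣAX̄ = (3080.00)(110.00) + (3840.00)(110.00) + (2560.00)(110.00) = 1042800.00 mm³
ΣAȲ = (3080.00)(7.00) + (3840.00)(134.00) + (2560.00)(262.00) = 1206840.00 mm³
X̄ = 1042800.00 / 9480.00 = 110.00 mm
Ȳ = 1206840.00 / 9480.00 = 127.30 mm

X̄ = 110.00 mm, Ȳ = 127.30 mm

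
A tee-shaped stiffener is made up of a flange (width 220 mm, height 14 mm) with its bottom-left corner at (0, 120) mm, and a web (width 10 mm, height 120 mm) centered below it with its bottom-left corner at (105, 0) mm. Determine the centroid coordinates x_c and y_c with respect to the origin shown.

web: A = 10 × 120 = 1200.00, centroid at (110.00, 60.00).
flange: A = 220 × 14 = 3080.00, centroid at (110.00, 127.00).
ΣA = 4280.00 mm², ΣAx_c = 470800.00 mm³, ΣAy_c = 463160.00 mm³.
x_c = 470800.00/4280.00 = 110.00 mm; y_c = 463160.00/4280.00 = 108.21 mm.

x_c = 110.00 mm, y_c = 108.21 mm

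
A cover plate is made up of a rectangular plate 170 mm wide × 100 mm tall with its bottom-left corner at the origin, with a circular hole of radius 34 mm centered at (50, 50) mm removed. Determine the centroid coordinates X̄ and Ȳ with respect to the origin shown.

X̄ = 94.51 mm, Ȳ = 50.00 mm

plate: A = 170 × 100 = 17000.00, centroid at (85.00, 50.00).
hole: A = −π·34² = -3631.68, centroid at (50.00, 50.00).
ΣA = 13368.32 mm², ΣAX̄ = 1263415.94 mm³, ΣAȲ = 668415.94 mm³.
X̄ = 1263415.94/13368.32 = 94.51 mm; Ȳ = 668415.94/13368.32 = 50.00 mm.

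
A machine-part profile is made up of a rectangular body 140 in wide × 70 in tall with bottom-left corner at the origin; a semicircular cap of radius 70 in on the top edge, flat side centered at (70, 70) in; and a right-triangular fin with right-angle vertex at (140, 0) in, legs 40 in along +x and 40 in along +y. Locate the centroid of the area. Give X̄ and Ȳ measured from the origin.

X̄ = 73.64 in, Ȳ = 61.27 in

rectangular body: A = 140 × 70 = 9800.00, centroid at (70.00, 35.00).
semicircular top: A = ½π·70² = 7696.90, centroid at (70.00, 99.71).
triangular fin: A = ½·40·40 = 800.00, centroid at (153.33, 13.33).
ΣA = 18296.90 in², ΣAX̄ = 1347449.81 in³, ΣAȲ = 1121116.47 in³.
X̄ = 1347449.81/18296.90 = 73.64 in; Ȳ = 1121116.47/18296.90 = 61.27 in.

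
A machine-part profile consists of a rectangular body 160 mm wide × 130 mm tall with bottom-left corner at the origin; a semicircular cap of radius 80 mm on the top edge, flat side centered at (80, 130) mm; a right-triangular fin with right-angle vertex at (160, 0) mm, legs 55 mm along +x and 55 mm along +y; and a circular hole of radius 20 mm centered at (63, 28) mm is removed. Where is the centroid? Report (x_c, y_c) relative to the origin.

x_c = 85.47 mm, y_c = 96.20 mm

rectangular body: A = 160 × 130 = 20800.00, centroid at (80.00, 65.00).
semicircular top: A = ½π·80² = 10053.10, centroid at (80.00, 163.95).
triangular fin: A = ½·55·55 = 1512.50, centroid at (178.33, 18.33).
hole: A = −π·20² = -1256.64, centroid at (63.00, 28.00).
ΣA = 31108.96 mm²
ΣAx_c = (20800.00)(80.00) + (10053.10)(80.00) + (1512.50)(178.33) + (-1256.64)(63.00) = 2658808.75 mm³
ΣAy_c = (20800.00)(65.00) + (10053.10)(163.95) + (1512.50)(18.33) + (-1256.64)(28.00) = 2992779.21 mm³
x_c = 2658808.75 / 31108.96 = 85.47 mm
y_c = 2992779.21 / 31108.96 = 96.20 mm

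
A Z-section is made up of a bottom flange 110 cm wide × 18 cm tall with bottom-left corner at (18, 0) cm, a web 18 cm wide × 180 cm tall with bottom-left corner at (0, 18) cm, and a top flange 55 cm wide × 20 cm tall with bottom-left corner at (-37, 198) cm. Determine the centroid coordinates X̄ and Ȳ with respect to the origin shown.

bottom flange: A = 110 × 18 = 1980.00, centroid at (73.00, 9.00).
web: A = 18 × 180 = 3240.00, centroid at (9.00, 108.00).
top flange: A = 55 × 20 = 1100.00, centroid at (-9.50, 208.00).
ΣA = 6320.00 cm²
ΣAX̄ = (1980.00)(73.00) + (3240.00)(9.00) + (1100.00)(-9.50) = 163250.00 cm³
ΣAȲ = (1980.00)(9.00) + (3240.00)(108.00) + (1100.00)(208.00) = 596540.00 cm³
X̄ = 163250.00 / 6320.00 = 25.83 cm
Ȳ = 596540.00 / 6320.00 = 94.39 cm

X̄ = 25.83 cm, Ȳ = 94.39 cm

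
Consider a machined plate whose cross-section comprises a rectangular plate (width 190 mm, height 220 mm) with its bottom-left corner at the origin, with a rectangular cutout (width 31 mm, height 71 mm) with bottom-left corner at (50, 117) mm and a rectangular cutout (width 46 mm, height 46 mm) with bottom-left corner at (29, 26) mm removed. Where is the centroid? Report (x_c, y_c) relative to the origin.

Part | A | x̄ᵢ | ȳᵢ | A·x̄ᵢ | A·ȳᵢ
plate | 41800.00 | 95.00 | 110.00 | 3971000.00 | 4598000.00
hole 1 | -2201.00 | 65.50 | 152.50 | -144165.50 | -335652.50
hole 2 | -2116.00 | 52.00 | 49.00 | -110032.00 | -103684.00
Σ | 37483.00 |  |  | 3716802.50 | 4158663.50
x_c = 3716802.50 / 37483.00 = 99.16 mm
y_c = 4158663.50 / 37483.00 = 110.95 mm

x_c = 99.16 mm, y_c = 110.95 mm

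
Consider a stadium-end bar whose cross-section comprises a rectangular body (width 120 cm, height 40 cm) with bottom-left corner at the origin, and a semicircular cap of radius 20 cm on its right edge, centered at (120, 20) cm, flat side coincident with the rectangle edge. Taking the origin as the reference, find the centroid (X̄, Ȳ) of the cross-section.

X̄ = 67.93 cm, Ȳ = 20.00 cm

Part | A | x̄ᵢ | ȳᵢ | A·x̄ᵢ | A·ȳᵢ
rectangular body | 4800.00 | 60.00 | 20.00 | 288000.00 | 96000.00
semicircular end | 628.32 | 128.49 | 20.00 | 80731.56 | 12566.37
Σ | 5428.32 |  |  | 368731.56 | 108566.37
X̄ = 368731.56 / 5428.32 = 67.93 cm
Ȳ = 108566.37 / 5428.32 = 20.00 cm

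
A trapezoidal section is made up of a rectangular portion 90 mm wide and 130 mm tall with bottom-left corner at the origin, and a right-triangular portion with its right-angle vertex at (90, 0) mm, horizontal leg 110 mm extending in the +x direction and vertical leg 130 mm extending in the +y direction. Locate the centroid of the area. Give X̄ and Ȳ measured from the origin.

X̄ = 75.98 mm, Ȳ = 56.78 mm

rectangular portion: A = 90 × 130 = 11700.00, centroid at (45.00, 65.00).
triangular portion: A = ½·110·130 = 7150.00, centroid at (126.67, 43.33).
ΣA = 18850.00 mm², ΣAX̄ = 1432166.67 mm³, ΣAȲ = 1070333.33 mm³.
X̄ = 1432166.67/18850.00 = 75.98 mm; Ȳ = 1070333.33/18850.00 = 56.78 mm.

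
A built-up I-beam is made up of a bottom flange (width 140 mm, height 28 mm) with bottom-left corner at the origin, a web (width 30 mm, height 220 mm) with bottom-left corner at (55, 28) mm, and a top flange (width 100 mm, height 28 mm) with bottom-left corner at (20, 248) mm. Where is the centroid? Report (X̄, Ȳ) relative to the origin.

Part | A | x̄ᵢ | ȳᵢ | A·x̄ᵢ | A·ȳᵢ
bottom flange | 3920.00 | 70.00 | 14.00 | 274400.00 | 54880.00
web | 6600.00 | 70.00 | 138.00 | 462000.00 | 910800.00
top flange | 2800.00 | 70.00 | 262.00 | 196000.00 | 733600.00
Σ | 13320.00 |  |  | 932400.00 | 1699280.00
X̄ = 932400.00 / 13320.00 = 70.00 mm
Ȳ = 1699280.00 / 13320.00 = 127.57 mm

X̄ = 70.00 mm, Ȳ = 127.57 mm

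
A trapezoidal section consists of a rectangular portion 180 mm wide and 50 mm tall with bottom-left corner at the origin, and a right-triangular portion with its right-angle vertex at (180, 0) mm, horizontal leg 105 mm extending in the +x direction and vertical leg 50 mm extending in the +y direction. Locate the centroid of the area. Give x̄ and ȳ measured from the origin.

Part | A | x̄ᵢ | ȳᵢ | A·x̄ᵢ | A·ȳᵢ
rectangular portion | 9000.00 | 90.00 | 25.00 | 810000.00 | 225000.00
triangular portion | 2625.00 | 215.00 | 16.67 | 564375.00 | 43750.00
Σ | 11625.00 |  |  | 1374375.00 | 268750.00
x̄ = 1374375.00 / 11625.00 = 118.23 mm
ȳ = 268750.00 / 11625.00 = 23.12 mm

x̄ = 118.23 mm, ȳ = 23.12 mm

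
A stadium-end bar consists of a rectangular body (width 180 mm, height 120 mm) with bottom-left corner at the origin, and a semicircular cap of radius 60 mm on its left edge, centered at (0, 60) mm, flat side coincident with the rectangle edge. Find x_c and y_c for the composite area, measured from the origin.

x_c = 66.04 mm, y_c = 60.00 mm

rectangular body: A = 180 × 120 = 21600.00, centroid at (90.00, 60.00).
semicircular end: A = ½π·60² = 5654.87, centroid at (-25.46, 60.00).
ΣA = 27254.87 mm²
ΣAx_c = (21600.00)(90.00) + (5654.87)(-25.46) = 1800000.00 mm³
ΣAy_c = (21600.00)(60.00) + (5654.87)(60.00) = 1635292.01 mm³
x_c = 1800000.00 / 27254.87 = 66.04 mm
y_c = 1635292.01 / 27254.87 = 60.00 mm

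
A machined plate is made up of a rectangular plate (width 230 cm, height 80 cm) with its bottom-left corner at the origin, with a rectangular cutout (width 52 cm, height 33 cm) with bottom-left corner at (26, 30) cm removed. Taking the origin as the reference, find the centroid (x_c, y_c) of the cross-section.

Part | A | x̄ᵢ | ȳᵢ | A·x̄ᵢ | A·ȳᵢ
plate | 18400.00 | 115.00 | 40.00 | 2116000.00 | 736000.00
hole | -1716.00 | 52.00 | 46.50 | -89232.00 | -79794.00
Σ | 16684.00 |  |  | 2026768.00 | 656206.00
x_c = 2026768.00 / 16684.00 = 121.48 cm
y_c = 656206.00 / 16684.00 = 39.33 cm

x_c = 121.48 cm, y_c = 39.33 cm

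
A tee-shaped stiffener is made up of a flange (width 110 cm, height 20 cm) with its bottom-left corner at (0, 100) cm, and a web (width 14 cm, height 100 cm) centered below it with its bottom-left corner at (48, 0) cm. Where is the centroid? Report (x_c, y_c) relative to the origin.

x_c = 55.00 cm, y_c = 86.67 cm

Part | A | x̄ᵢ | ȳᵢ | A·x̄ᵢ | A·ȳᵢ
web | 1400.00 | 55.00 | 50.00 | 77000.00 | 70000.00
flange | 2200.00 | 55.00 | 110.00 | 121000.00 | 242000.00
Σ | 3600.00 |  |  | 198000.00 | 312000.00
x_c = 198000.00 / 3600.00 = 55.00 cm
y_c = 312000.00 / 3600.00 = 86.67 cm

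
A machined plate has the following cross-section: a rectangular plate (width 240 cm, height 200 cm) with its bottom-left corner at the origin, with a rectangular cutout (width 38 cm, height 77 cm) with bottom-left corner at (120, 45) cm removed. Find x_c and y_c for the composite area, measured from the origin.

Part | A | x̄ᵢ | ȳᵢ | A·x̄ᵢ | A·ȳᵢ
plate | 48000.00 | 120.00 | 100.00 | 5760000.00 | 4800000.00
hole | -2926.00 | 139.00 | 83.50 | -406714.00 | -244321.00
Σ | 45074.00 |  |  | 5353286.00 | 4555679.00
x_c = 5353286.00 / 45074.00 = 118.77 cm
y_c = 4555679.00 / 45074.00 = 101.07 cm

x_c = 118.77 cm, y_c = 101.07 cm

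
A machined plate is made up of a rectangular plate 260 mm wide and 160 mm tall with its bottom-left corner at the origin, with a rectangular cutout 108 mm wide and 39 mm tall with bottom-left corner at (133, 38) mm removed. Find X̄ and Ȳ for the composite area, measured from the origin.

X̄ = 123.58 mm, Ȳ = 82.53 mm

plate: A = 260 × 160 = 41600.00, centroid at (130.00, 80.00).
hole: A = −(108 × 39) = -4212.00, centroid at (187.00, 57.50).
ΣA = 37388.00 mm², ΣAX̄ = 4620356.00 mm³, ΣAȲ = 3085810.00 mm³.
X̄ = 4620356.00/37388.00 = 123.58 mm; Ȳ = 3085810.00/37388.00 = 82.53 mm.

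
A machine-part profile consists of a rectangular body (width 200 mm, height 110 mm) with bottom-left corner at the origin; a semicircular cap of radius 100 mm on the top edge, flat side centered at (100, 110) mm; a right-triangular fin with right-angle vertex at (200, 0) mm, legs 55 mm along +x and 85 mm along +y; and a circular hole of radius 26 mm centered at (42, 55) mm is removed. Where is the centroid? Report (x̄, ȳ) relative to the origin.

Part | A | x̄ᵢ | ȳᵢ | A·x̄ᵢ | A·ȳᵢ
rectangular body | 22000.00 | 100.00 | 55.00 | 2200000.00 | 1210000.00
semicircular top | 15707.96 | 100.00 | 152.44 | 1570796.33 | 2394542.63
triangular fin | 2337.50 | 218.33 | 28.33 | 510354.17 | 66229.17
hole | -2123.72 | 42.00 | 55.00 | -89196.10 | -116804.41
Σ | 37921.75 |  |  | 4191954.39 | 3553967.38
x̄ = 4191954.39 / 37921.75 = 110.54 mm
ȳ = 3553967.38 / 37921.75 = 93.72 mm

x̄ = 110.54 mm, ȳ = 93.72 mm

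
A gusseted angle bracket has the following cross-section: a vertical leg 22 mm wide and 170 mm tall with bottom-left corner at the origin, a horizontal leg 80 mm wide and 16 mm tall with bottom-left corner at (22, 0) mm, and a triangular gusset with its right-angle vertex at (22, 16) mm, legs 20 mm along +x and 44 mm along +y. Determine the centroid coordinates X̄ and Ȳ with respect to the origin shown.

vertical leg: A = 22 × 170 = 3740.00, centroid at (11.00, 85.00).
horizontal leg: A = 80 × 16 = 1280.00, centroid at (62.00, 8.00).
gusset: A = ½·20·44 = 440.00, centroid at (28.67, 30.67).
ΣA = 5460.00 mm²
ΣAX̄ = (3740.00)(11.00) + (1280.00)(62.00) + (440.00)(28.67) = 133113.33 mm³
ΣAȲ = (3740.00)(85.00) + (1280.00)(8.00) + (440.00)(30.67) = 341633.33 mm³
X̄ = 133113.33 / 5460.00 = 24.38 mm
Ȳ = 341633.33 / 5460.00 = 62.57 mm

X̄ = 24.38 mm, Ȳ = 62.57 mm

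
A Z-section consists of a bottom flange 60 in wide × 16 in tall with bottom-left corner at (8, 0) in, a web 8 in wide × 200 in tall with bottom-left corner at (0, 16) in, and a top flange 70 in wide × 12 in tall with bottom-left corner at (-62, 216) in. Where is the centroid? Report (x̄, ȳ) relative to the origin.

Part | A | x̄ᵢ | ȳᵢ | A·x̄ᵢ | A·ȳᵢ
bottom flange | 960.00 | 38.00 | 8.00 | 36480.00 | 7680.00
web | 1600.00 | 4.00 | 116.00 | 6400.00 | 185600.00
top flange | 840.00 | -27.00 | 222.00 | -22680.00 | 186480.00
Σ | 3400.00 |  |  | 20200.00 | 379760.00
x̄ = 20200.00 / 3400.00 = 5.94 in
ȳ = 379760.00 / 3400.00 = 111.69 in

x̄ = 5.94 in, ȳ = 111.69 in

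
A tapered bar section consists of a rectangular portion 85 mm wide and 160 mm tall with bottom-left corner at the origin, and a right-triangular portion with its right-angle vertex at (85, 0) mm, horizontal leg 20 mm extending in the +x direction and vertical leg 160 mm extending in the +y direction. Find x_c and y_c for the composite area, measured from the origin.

Part | A | x̄ᵢ | ȳᵢ | A·x̄ᵢ | A·ȳᵢ
rectangular portion | 13600.00 | 42.50 | 80.00 | 578000.00 | 1088000.00
triangular portion | 1600.00 | 91.67 | 53.33 | 146666.67 | 85333.33
Σ | 15200.00 |  |  | 724666.67 | 1173333.33
x_c = 724666.67 / 15200.00 = 47.68 mm
y_c = 1173333.33 / 15200.00 = 77.19 mm

x_c = 47.68 mm, y_c = 77.19 mm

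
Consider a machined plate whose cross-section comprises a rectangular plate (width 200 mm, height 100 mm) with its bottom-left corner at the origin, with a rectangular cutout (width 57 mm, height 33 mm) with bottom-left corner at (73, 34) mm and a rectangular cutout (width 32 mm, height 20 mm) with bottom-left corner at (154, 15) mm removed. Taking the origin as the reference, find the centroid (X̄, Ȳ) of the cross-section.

plate: A = 200 × 100 = 20000.00, centroid at (100.00, 50.00).
hole 1: A = −(57 × 33) = -1881.00, centroid at (101.50, 50.50).
hole 2: A = −(32 × 20) = -640.00, centroid at (170.00, 25.00).
ΣA = 17479.00 mm²
ΣAX̄ = (20000.00)(100.00) + (-1881.00)(101.50) + (-640.00)(170.00) = 1700278.50 mm³
ΣAȲ = (20000.00)(50.00) + (-1881.00)(50.50) + (-640.00)(25.00) = 889009.50 mm³
X̄ = 1700278.50 / 17479.00 = 97.28 mm
Ȳ = 889009.50 / 17479.00 = 50.86 mm

X̄ = 97.28 mm, Ȳ = 50.86 mm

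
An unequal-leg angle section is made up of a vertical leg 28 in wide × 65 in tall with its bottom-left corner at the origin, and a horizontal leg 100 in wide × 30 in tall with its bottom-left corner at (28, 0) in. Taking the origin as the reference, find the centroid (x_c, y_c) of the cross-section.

x_c = 53.83 in, y_c = 21.61 in

Part | A | x̄ᵢ | ȳᵢ | A·x̄ᵢ | A·ȳᵢ
vertical leg | 1820.00 | 14.00 | 32.50 | 25480.00 | 59150.00
horizontal leg | 3000.00 | 78.00 | 15.00 | 234000.00 | 45000.00
Σ | 4820.00 |  |  | 259480.00 | 104150.00
x_c = 259480.00 / 4820.00 = 53.83 in
y_c = 104150.00 / 4820.00 = 21.61 in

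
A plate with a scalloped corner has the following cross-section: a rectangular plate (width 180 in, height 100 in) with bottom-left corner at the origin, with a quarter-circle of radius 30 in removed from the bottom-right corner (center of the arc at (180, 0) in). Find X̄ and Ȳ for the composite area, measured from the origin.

X̄ = 86.84 in, Ȳ = 51.52 in

Part | A | x̄ᵢ | ȳᵢ | A·x̄ᵢ | A·ȳᵢ
plate | 18000.00 | 90.00 | 50.00 | 1620000.00 | 900000.00
removed quarter-circle | -706.86 | 167.27 | 12.73 | -118234.50 | -9000.00
Σ | 17293.14 |  |  | 1501765.50 | 891000.00
X̄ = 1501765.50 / 17293.14 = 86.84 in
Ȳ = 891000.00 / 17293.14 = 51.52 in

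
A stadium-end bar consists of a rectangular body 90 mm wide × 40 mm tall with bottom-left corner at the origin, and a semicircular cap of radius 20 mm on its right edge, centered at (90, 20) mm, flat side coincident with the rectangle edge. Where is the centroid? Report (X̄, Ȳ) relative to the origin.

rectangular body: A = 90 × 40 = 3600.00, centroid at (45.00, 20.00).
semicircular end: A = ½π·20² = 628.32, centroid at (98.49, 20.00).
ΣA = 4228.32 mm², ΣAX̄ = 223882.00 mm³, ΣAȲ = 84566.37 mm³.
X̄ = 223882.00/4228.32 = 52.95 mm; Ȳ = 84566.37/4228.32 = 20.00 mm.

X̄ = 52.95 mm, Ȳ = 20.00 mm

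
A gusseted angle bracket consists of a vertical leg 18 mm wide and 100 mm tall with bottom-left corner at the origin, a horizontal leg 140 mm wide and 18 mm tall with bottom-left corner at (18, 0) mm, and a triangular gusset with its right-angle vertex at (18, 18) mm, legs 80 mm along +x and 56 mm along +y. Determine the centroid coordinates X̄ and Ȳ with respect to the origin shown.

X̄ = 51.53 mm, Ȳ = 29.70 mm

vertical leg: A = 18 × 100 = 1800.00, centroid at (9.00, 50.00).
horizontal leg: A = 140 × 18 = 2520.00, centroid at (88.00, 9.00).
gusset: A = ½·80·56 = 2240.00, centroid at (44.67, 36.67).
ΣA = 6560.00 mm²
ΣAX̄ = (1800.00)(9.00) + (2520.00)(88.00) + (2240.00)(44.67) = 338013.33 mm³
ΣAȲ = (1800.00)(50.00) + (2520.00)(9.00) + (2240.00)(36.67) = 194813.33 mm³
X̄ = 338013.33 / 6560.00 = 51.53 mm
Ȳ = 194813.33 / 6560.00 = 29.70 mm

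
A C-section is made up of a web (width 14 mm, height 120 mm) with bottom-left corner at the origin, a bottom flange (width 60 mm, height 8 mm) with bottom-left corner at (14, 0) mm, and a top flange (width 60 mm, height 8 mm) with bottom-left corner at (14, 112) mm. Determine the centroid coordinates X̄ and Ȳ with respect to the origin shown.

X̄ = 20.45 mm, Ȳ = 60.00 mm

web: A = 14 × 120 = 1680.00, centroid at (7.00, 60.00).
bottom flange: A = 60 × 8 = 480.00, centroid at (44.00, 4.00).
top flange: A = 60 × 8 = 480.00, centroid at (44.00, 116.00).
ΣA = 2640.00 mm²
ΣAX̄ = (1680.00)(7.00) + (480.00)(44.00) + (480.00)(44.00) = 54000.00 mm³
ΣAȲ = (1680.00)(60.00) + (480.00)(4.00) + (480.00)(116.00) = 158400.00 mm³
X̄ = 54000.00 / 2640.00 = 20.45 mm
Ȳ = 158400.00 / 2640.00 = 60.00 mm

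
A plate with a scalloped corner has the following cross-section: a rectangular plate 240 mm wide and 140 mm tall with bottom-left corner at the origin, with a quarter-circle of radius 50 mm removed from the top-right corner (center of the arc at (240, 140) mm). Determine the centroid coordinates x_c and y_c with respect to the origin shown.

x_c = 113.87 mm, y_c = 66.97 mm

plate: A = 240 × 140 = 33600.00, centroid at (120.00, 70.00).
removed quarter-circle: A = −¼π·50² = -1963.50, centroid at (218.78, 118.78).
ΣA = 31636.50 mm²
ΣAx_c = (33600.00)(120.00) + (-1963.50)(218.78) = 3602427.77 mm³
ΣAy_c = (33600.00)(70.00) + (-1963.50)(118.78) = 2118777.31 mm³
x_c = 3602427.77 / 31636.50 = 113.87 mm
y_c = 2118777.31 / 31636.50 = 66.97 mm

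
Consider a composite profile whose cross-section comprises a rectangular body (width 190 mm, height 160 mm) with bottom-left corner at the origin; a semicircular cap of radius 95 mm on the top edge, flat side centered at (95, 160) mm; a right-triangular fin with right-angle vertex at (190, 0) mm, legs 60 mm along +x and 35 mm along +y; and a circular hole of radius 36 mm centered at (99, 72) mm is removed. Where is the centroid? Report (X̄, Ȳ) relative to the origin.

X̄ = 97.51 mm, Ȳ = 120.10 mm

rectangular body: A = 190 × 160 = 30400.00, centroid at (95.00, 80.00).
semicircular top: A = ½π·95² = 14176.44, centroid at (95.00, 200.32).
triangular fin: A = ½·60·35 = 1050.00, centroid at (210.00, 11.67).
hole: A = −π·36² = -4071.50, centroid at (99.00, 72.00).
ΣA = 41554.93 mm²
ΣAX̄ = (30400.00)(95.00) + (14176.44)(95.00) + (1050.00)(210.00) + (-4071.50)(99.00) = 4052182.60 mm³
ΣAȲ = (30400.00)(80.00) + (14176.44)(200.32) + (1050.00)(11.67) + (-4071.50)(72.00) = 4990914.94 mm³
X̄ = 4052182.60 / 41554.93 = 97.51 mm
Ȳ = 4990914.94 / 41554.93 = 120.10 mm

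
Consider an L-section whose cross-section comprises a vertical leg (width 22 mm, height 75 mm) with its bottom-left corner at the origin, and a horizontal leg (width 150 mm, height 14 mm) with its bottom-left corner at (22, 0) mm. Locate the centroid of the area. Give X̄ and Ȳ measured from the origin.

vertical leg: A = 22 × 75 = 1650.00, centroid at (11.00, 37.50).
horizontal leg: A = 150 × 14 = 2100.00, centroid at (97.00, 7.00).
ΣA = 3750.00 mm²
ΣAX̄ = (1650.00)(11.00) + (2100.00)(97.00) = 221850.00 mm³
ΣAȲ = (1650.00)(37.50) + (2100.00)(7.00) = 76575.00 mm³
X̄ = 221850.00 / 3750.00 = 59.16 mm
Ȳ = 76575.00 / 3750.00 = 20.42 mm

X̄ = 59.16 mm, Ȳ = 20.42 mm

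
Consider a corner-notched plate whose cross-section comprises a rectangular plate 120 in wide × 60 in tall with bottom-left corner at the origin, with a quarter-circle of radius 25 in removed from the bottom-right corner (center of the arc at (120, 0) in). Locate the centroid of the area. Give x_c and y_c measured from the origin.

x_c = 56.39 in, y_c = 31.42 in

Part | A | x̄ᵢ | ȳᵢ | A·x̄ᵢ | A·ȳᵢ
plate | 7200.00 | 60.00 | 30.00 | 432000.00 | 216000.00
removed quarter-circle | -490.87 | 109.39 | 10.61 | -53696.53 | -5208.33
Σ | 6709.13 |  |  | 378303.47 | 210791.67
x_c = 378303.47 / 6709.13 = 56.39 in
y_c = 210791.67 / 6709.13 = 31.42 in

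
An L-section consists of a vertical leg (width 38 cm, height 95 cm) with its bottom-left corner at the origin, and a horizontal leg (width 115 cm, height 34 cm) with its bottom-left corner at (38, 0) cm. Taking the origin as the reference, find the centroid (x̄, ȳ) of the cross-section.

vertical leg: A = 38 × 95 = 3610.00, centroid at (19.00, 47.50).
horizontal leg: A = 115 × 34 = 3910.00, centroid at (95.50, 17.00).
ΣA = 7520.00 cm², ΣAx̄ = 441995.00 cm³, ΣAȳ = 237945.00 cm³.
x̄ = 441995.00/7520.00 = 58.78 cm; ȳ = 237945.00/7520.00 = 31.64 cm.

x̄ = 58.78 cm, ȳ = 31.64 cm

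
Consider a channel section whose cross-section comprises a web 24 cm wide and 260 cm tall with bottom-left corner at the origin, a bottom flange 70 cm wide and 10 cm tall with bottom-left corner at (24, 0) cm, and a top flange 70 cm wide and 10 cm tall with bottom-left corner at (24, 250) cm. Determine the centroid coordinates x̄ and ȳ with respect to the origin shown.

Part | A | x̄ᵢ | ȳᵢ | A·x̄ᵢ | A·ȳᵢ
web | 6240.00 | 12.00 | 130.00 | 74880.00 | 811200.00
bottom flange | 700.00 | 59.00 | 5.00 | 41300.00 | 3500.00
top flange | 700.00 | 59.00 | 255.00 | 41300.00 | 178500.00
Σ | 7640.00 |  |  | 157480.00 | 993200.00
x̄ = 157480.00 / 7640.00 = 20.61 cm
ȳ = 993200.00 / 7640.00 = 130.00 cm

x̄ = 20.61 cm, ȳ = 130.00 cm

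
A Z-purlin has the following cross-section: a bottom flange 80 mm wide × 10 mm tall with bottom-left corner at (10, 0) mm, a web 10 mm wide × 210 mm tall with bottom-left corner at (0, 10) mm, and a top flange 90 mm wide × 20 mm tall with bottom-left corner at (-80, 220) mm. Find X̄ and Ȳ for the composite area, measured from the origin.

X̄ = -2.66 mm, Ȳ = 140.32 mm

Part | A | x̄ᵢ | ȳᵢ | A·x̄ᵢ | A·ȳᵢ
bottom flange | 800.00 | 50.00 | 5.00 | 40000.00 | 4000.00
web | 2100.00 | 5.00 | 115.00 | 10500.00 | 241500.00
top flange | 1800.00 | -35.00 | 230.00 | -63000.00 | 414000.00
Σ | 4700.00 |  |  | -12500.00 | 659500.00
X̄ = -12500.00 / 4700.00 = -2.66 mm
Ȳ = 659500.00 / 4700.00 = 140.32 mm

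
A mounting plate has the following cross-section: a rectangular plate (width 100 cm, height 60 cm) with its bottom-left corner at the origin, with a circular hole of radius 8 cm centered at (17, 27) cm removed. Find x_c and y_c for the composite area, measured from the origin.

plate: A = 100 × 60 = 6000.00, centroid at (50.00, 30.00).
hole: A = −π·8² = -201.06, centroid at (17.00, 27.00).
ΣA = 5798.94 cm², ΣAx_c = 296581.95 cm³, ΣAy_c = 174571.33 cm³.
x_c = 296581.95/5798.94 = 51.14 cm; y_c = 174571.33/5798.94 = 30.10 cm.

x_c = 51.14 cm, y_c = 30.10 cm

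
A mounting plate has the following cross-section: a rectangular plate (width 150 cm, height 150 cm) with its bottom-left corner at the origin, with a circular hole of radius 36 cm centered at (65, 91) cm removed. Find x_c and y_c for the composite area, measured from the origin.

plate: A = 150 × 150 = 22500.00, centroid at (75.00, 75.00).
hole: A = −π·36² = -4071.50, centroid at (65.00, 91.00).
ΣA = 18428.50 cm², ΣAx_c = 1422852.23 cm³, ΣAy_c = 1316993.13 cm³.
x_c = 1422852.23/18428.50 = 77.21 cm; y_c = 1316993.13/18428.50 = 71.47 cm.

x_c = 77.21 cm, y_c = 71.47 cm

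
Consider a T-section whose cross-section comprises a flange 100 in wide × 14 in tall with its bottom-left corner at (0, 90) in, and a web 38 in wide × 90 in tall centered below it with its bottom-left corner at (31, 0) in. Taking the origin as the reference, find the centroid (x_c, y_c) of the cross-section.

x_c = 50.00 in, y_c = 60.10 in

web: A = 38 × 90 = 3420.00, centroid at (50.00, 45.00).
flange: A = 100 × 14 = 1400.00, centroid at (50.00, 97.00).
ΣA = 4820.00 in², ΣAx_c = 241000.00 in³, ΣAy_c = 289700.00 in³.
x_c = 241000.00/4820.00 = 50.00 in; y_c = 289700.00/4820.00 = 60.10 in.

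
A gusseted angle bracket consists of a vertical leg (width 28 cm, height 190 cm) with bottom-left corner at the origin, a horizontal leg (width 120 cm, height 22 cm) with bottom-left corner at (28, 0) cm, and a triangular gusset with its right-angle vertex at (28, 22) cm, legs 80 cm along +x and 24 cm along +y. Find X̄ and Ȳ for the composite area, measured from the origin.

X̄ = 40.28 cm, Ȳ = 63.14 cm

vertical leg: A = 28 × 190 = 5320.00, centroid at (14.00, 95.00).
horizontal leg: A = 120 × 22 = 2640.00, centroid at (88.00, 11.00).
gusset: A = ½·80·24 = 960.00, centroid at (54.67, 30.00).
ΣA = 8920.00 cm², ΣAX̄ = 359280.00 cm³, ΣAȲ = 563240.00 cm³.
X̄ = 359280.00/8920.00 = 40.28 cm; Ȳ = 563240.00/8920.00 = 63.14 cm.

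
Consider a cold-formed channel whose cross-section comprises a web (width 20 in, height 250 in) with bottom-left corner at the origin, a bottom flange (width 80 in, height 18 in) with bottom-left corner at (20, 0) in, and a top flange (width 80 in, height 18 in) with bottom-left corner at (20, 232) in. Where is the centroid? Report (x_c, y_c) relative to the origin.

x_c = 28.27 in, y_c = 125.00 in

Part | A | x̄ᵢ | ȳᵢ | A·x̄ᵢ | A·ȳᵢ
web | 5000.00 | 10.00 | 125.00 | 50000.00 | 625000.00
bottom flange | 1440.00 | 60.00 | 9.00 | 86400.00 | 12960.00
top flange | 1440.00 | 60.00 | 241.00 | 86400.00 | 347040.00
Σ | 7880.00 |  |  | 222800.00 | 985000.00
x_c = 222800.00 / 7880.00 = 28.27 in
y_c = 985000.00 / 7880.00 = 125.00 in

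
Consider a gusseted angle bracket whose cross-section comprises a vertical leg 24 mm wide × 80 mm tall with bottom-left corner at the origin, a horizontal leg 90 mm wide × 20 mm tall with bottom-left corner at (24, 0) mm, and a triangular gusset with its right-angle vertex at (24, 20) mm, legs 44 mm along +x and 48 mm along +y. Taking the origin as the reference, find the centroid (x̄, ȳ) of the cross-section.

x̄ = 39.38 mm, ȳ = 27.81 mm

vertical leg: A = 24 × 80 = 1920.00, centroid at (12.00, 40.00).
horizontal leg: A = 90 × 20 = 1800.00, centroid at (69.00, 10.00).
gusset: A = ½·44·48 = 1056.00, centroid at (38.67, 36.00).
ΣA = 4776.00 mm², ΣAx̄ = 188072.00 mm³, ΣAȳ = 132816.00 mm³.
x̄ = 188072.00/4776.00 = 39.38 mm; ȳ = 132816.00/4776.00 = 27.81 mm.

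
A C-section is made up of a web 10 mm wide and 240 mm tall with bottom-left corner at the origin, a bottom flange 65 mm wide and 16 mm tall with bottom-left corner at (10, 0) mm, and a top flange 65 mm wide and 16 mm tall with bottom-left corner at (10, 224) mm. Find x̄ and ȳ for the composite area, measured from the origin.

x̄ = 22.41 mm, ȳ = 120.00 mm

Part | A | x̄ᵢ | ȳᵢ | A·x̄ᵢ | A·ȳᵢ
web | 2400.00 | 5.00 | 120.00 | 12000.00 | 288000.00
bottom flange | 1040.00 | 42.50 | 8.00 | 44200.00 | 8320.00
top flange | 1040.00 | 42.50 | 232.00 | 44200.00 | 241280.00
Σ | 4480.00 |  |  | 100400.00 | 537600.00
x̄ = 100400.00 / 4480.00 = 22.41 mm
ȳ = 537600.00 / 4480.00 = 120.00 mm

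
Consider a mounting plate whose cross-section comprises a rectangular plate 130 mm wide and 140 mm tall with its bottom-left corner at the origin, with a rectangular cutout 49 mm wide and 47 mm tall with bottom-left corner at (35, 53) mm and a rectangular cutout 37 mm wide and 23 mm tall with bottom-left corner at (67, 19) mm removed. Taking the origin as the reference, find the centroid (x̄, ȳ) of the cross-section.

plate: A = 130 × 140 = 18200.00, centroid at (65.00, 70.00).
hole 1: A = −(49 × 47) = -2303.00, centroid at (59.50, 76.50).
hole 2: A = −(37 × 23) = -851.00, centroid at (85.50, 30.50).
ΣA = 15046.00 mm², ΣAx̄ = 973211.00 mm³, ΣAȳ = 1071865.00 mm³.
x̄ = 973211.00/15046.00 = 64.68 mm; ȳ = 1071865.00/15046.00 = 71.24 mm.

x̄ = 64.68 mm, ȳ = 71.24 mm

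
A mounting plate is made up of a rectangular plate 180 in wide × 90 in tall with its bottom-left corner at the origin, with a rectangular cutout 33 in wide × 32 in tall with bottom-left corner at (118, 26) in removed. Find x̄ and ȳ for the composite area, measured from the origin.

plate: A = 180 × 90 = 16200.00, centroid at (90.00, 45.00).
hole: A = −(33 × 32) = -1056.00, centroid at (134.50, 42.00).
ΣA = 15144.00 in², ΣAx̄ = 1315968.00 in³, ΣAȳ = 684648.00 in³.
x̄ = 1315968.00/15144.00 = 86.90 in; ȳ = 684648.00/15144.00 = 45.21 in.

x̄ = 86.90 in, ȳ = 45.21 in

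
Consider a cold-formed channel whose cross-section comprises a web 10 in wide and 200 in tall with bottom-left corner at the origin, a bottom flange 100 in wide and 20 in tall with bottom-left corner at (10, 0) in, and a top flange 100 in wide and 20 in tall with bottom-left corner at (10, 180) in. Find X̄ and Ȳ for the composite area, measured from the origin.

X̄ = 41.67 in, Ȳ = 100.00 in

web: A = 10 × 200 = 2000.00, centroid at (5.00, 100.00).
bottom flange: A = 100 × 20 = 2000.00, centroid at (60.00, 10.00).
top flange: A = 100 × 20 = 2000.00, centroid at (60.00, 190.00).
ΣA = 6000.00 in²
ΣAX̄ = (2000.00)(5.00) + (2000.00)(60.00) + (2000.00)(60.00) = 250000.00 in³
ΣAȲ = (2000.00)(100.00) + (2000.00)(10.00) + (2000.00)(190.00) = 600000.00 in³
X̄ = 250000.00 / 6000.00 = 41.67 in
Ȳ = 600000.00 / 6000.00 = 100.00 in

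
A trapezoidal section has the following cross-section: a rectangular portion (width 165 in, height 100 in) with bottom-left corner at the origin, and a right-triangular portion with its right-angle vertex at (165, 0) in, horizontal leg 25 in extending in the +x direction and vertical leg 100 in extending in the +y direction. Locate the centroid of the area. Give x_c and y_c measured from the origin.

rectangular portion: A = 165 × 100 = 16500.00, centroid at (82.50, 50.00).
triangular portion: A = ½·25·100 = 1250.00, centroid at (173.33, 33.33).
ΣA = 17750.00 in²
ΣAx_c = (16500.00)(82.50) + (1250.00)(173.33) = 1577916.67 in³
ΣAy_c = (16500.00)(50.00) + (1250.00)(33.33) = 866666.67 in³
x_c = 1577916.67 / 17750.00 = 88.90 in
y_c = 866666.67 / 17750.00 = 48.83 in

x_c = 88.90 in, y_c = 48.83 in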